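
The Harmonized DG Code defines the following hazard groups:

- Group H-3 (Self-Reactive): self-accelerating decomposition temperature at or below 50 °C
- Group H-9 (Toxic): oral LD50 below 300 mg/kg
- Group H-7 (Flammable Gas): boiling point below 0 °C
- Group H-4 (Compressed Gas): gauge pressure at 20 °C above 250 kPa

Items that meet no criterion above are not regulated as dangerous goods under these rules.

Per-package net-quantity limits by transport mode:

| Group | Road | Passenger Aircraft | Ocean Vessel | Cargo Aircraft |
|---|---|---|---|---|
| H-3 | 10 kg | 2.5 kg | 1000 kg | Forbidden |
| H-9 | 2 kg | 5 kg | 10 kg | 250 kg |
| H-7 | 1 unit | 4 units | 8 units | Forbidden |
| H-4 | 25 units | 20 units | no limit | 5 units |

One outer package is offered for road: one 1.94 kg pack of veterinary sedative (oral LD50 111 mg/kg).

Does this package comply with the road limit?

With oral LD50 111 mg/kg (< 300 mg/kg), the veterinary sedative falls in Group H-9.
Group H-9 quantity: 1.94 kg.
1.94 kg is within the road limit of 2 kg for Group H-9.

Yes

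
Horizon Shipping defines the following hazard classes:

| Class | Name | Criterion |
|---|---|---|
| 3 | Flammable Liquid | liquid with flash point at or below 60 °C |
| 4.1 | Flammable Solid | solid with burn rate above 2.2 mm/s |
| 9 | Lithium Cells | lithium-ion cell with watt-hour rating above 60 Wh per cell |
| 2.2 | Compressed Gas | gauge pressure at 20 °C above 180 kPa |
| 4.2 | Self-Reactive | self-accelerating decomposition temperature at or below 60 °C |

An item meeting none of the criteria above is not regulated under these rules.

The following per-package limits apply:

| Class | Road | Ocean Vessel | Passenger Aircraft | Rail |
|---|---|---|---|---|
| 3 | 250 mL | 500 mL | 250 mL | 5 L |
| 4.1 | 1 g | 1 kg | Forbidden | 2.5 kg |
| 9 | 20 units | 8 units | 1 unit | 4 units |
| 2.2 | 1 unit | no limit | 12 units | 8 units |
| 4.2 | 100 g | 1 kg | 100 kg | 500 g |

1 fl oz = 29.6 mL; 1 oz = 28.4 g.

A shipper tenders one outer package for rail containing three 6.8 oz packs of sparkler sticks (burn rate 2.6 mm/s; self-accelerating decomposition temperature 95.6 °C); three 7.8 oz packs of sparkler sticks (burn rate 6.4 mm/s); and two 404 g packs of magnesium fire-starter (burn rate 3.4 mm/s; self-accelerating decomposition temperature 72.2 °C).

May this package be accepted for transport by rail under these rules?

Yes

Burn rate 2.6 mm/s meets the Class 4.1 criterion (Flammable Solid), so the sparkler sticks are Class 4.1.
Sparkler sticks: burn rate 6.4 mm/s > 2.2 mm/s → Class 4.1 (Flammable Solid).
With burn rate 3.4 mm/s (> 2.2 mm/s), the magnesium fire-starter falls in Class 4.1.
Total Class 4.1: (three 6.8 oz packs = 579.36 g) + (three 7.8 oz packs = 664.56 g) + (two 404 g packs = 808 g) = 2051.92 g.
That is within the Class 4.1 rail limit of 2.5 kg.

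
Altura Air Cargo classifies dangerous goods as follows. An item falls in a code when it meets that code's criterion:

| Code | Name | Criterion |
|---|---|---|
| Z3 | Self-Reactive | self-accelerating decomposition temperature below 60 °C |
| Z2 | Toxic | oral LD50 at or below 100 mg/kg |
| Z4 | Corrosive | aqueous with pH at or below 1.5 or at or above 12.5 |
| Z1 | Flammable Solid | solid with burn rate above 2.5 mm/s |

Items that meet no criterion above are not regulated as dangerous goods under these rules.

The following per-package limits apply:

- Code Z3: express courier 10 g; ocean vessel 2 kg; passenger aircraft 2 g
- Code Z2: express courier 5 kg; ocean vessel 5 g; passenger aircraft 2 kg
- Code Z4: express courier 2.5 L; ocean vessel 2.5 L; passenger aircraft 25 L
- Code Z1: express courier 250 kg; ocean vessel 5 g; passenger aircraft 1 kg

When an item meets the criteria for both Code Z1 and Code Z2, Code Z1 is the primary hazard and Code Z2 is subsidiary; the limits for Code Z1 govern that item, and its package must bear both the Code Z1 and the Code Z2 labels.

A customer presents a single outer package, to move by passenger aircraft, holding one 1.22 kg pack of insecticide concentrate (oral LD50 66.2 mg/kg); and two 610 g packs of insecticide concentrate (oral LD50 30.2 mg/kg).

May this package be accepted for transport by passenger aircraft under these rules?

No

Oral LD50 66.2 mg/kg meets the Code Z2 criterion (Toxic), so the insecticide concentrate is Code Z2.
Insecticide concentrate: oral LD50 30.2 mg/kg ≤ 100 mg/kg → Code Z2 (Toxic).
Code Z2 net quantity: 1.22 kg + (two 610 g packs = 1.22 kg) = 2.44 kg.
2.44 kg exceeds the passenger aircraft limit of 2 kg for Code Z2.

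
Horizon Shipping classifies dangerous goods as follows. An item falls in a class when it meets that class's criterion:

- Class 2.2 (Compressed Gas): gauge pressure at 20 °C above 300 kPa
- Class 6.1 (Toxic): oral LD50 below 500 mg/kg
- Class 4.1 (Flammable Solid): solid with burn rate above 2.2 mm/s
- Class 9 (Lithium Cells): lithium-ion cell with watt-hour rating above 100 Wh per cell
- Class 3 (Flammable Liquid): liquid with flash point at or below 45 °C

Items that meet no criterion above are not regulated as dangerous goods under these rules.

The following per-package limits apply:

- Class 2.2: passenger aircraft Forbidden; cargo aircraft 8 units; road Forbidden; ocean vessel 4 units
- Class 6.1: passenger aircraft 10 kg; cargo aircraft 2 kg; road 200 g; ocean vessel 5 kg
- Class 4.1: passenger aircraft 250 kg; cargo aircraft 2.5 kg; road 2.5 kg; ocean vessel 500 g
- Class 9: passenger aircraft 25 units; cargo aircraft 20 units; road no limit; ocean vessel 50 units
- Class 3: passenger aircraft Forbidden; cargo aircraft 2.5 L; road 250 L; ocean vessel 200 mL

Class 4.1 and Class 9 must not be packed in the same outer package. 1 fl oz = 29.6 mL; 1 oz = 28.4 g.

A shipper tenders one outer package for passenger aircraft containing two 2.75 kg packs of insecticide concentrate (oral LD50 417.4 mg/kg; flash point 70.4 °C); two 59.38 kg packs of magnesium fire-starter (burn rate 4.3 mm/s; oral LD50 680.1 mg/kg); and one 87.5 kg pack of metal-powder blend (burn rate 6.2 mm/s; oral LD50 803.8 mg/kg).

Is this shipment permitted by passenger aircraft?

With oral LD50 417.4 mg/kg (< 500 mg/kg), the insecticide concentrate falls in Class 6.1.
Burn rate 4.3 mm/s meets the Class 4.1 criterion (Flammable Solid), so the magnesium fire-starter is Class 4.1.
Burn rate 6.2 mm/s meets the Class 4.1 criterion (Flammable Solid), so the metal-powder blend is Class 4.1.
Total Class 4.1: (two 59.38 kg packs = 118.76 kg) + 87.5 kg = 206.26 kg.
206.26 kg ≤ 250 kg (passenger aircraft limit, Class 4.1) — within limit.
Class 6.1 quantity: two 2.75 kg packs = 5.5 kg.
5.5 kg ≤ 10 kg (passenger aircraft limit, Class 6.1) — within limit.
The segregation rule (Class 4.1 with Class 9) does not apply to Class 4.1 with Class 6.1.
Every hazard class is within its passenger aircraft limit and no segregation rule is violated.

Yes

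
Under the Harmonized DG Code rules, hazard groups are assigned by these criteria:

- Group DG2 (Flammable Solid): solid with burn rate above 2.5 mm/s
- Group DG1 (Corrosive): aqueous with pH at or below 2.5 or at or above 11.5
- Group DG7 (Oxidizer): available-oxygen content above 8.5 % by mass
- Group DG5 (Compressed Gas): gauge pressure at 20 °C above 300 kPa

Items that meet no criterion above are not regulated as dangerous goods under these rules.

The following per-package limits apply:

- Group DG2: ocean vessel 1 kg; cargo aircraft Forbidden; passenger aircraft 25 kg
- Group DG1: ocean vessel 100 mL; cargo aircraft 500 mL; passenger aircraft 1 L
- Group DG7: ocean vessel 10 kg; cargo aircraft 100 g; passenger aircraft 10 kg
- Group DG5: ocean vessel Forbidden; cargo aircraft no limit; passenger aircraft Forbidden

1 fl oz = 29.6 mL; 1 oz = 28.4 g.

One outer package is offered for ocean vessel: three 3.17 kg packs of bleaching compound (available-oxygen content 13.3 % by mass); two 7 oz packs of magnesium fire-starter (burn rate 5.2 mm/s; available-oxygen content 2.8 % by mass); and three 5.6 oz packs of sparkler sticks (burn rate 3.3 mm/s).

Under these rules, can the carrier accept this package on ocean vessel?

Yes

Bleaching compound: available-oxygen content 13.3 % by mass > 8.5 % by mass → Group DG7 (Oxidizer).
Magnesium fire-starter: burn rate 5.2 mm/s > 2.5 mm/s → Group DG2 (Flammable Solid).
Burn rate 3.3 mm/s meets the Group DG2 criterion (Flammable Solid), so the sparkler sticks are Group DG2.
Group DG2 net quantity: (two 7 oz packs = 397.6 g) + (three 5.6 oz packs = 477.12 g) = 874.72 g.
874.72 g ≤ 1 kg (ocean vessel limit, Group DG2) — within limit.
Group DG7 quantity: three 3.17 kg packs = 9.51 kg.
9.51 kg is within the ocean vessel limit of 10 kg for Group DG7.
Every hazard group is within its ocean vessel limit and no segregation rule is violated.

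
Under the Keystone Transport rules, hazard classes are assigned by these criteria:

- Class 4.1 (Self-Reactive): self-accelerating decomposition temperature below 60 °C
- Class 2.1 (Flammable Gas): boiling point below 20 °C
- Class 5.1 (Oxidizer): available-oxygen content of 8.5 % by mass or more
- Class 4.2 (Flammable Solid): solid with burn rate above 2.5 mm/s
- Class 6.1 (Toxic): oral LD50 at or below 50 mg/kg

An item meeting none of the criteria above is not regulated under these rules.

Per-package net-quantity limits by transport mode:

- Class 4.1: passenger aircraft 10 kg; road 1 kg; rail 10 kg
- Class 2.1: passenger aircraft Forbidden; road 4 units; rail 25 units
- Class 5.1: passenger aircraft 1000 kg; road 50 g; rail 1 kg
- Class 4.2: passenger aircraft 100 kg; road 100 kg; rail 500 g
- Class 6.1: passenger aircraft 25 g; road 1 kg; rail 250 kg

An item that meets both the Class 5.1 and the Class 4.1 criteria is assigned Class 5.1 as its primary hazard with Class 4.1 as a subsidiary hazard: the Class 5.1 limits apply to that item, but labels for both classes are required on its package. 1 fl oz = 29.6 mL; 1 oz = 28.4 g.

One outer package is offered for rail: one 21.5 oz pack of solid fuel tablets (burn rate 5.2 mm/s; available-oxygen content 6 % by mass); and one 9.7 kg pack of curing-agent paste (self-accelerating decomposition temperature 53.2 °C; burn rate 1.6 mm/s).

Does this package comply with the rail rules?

Burn rate 5.2 mm/s meets the Class 4.2 criterion (Flammable Solid), so the solid fuel tablets are Class 4.2.
Curing-agent paste: self-accelerating decomposition temperature 53.2 °C < 60 °C → Class 4.1 (Self-Reactive).
Class 4.2 quantity: one 21.5 oz pack = 610.6 g.
610.6 g > 500 g (rail limit, Class 4.2) — over the limit.
Class 4.1 quantity: 9.7 kg.
9.7 kg is within the rail limit of 10 kg for Class 4.1.

No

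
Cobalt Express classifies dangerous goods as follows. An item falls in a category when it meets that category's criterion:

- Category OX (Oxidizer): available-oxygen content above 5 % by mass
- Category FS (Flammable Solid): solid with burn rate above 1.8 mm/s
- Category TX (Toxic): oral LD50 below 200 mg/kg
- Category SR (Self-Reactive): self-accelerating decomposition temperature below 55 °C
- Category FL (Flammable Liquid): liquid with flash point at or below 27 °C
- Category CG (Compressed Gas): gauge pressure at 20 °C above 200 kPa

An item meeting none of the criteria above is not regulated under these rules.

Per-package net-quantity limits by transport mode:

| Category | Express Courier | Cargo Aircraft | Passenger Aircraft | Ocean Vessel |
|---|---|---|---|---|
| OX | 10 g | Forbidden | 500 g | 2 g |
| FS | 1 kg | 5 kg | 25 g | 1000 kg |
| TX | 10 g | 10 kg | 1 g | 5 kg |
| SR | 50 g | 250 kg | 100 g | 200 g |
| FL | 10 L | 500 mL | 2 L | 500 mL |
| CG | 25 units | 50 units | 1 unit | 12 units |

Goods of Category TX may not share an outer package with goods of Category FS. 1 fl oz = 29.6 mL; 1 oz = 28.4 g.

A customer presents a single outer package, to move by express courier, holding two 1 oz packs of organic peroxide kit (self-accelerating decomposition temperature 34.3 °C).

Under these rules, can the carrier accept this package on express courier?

No

Self-accelerating decomposition temperature 34.3 °C meets the Category SR criterion (Self-Reactive), so the organic peroxide kit is Category SR.
Category SR quantity: two 1 oz packs = 56.8 g.
56.8 g > 50 g (express courier limit, Category SR) — over the limit.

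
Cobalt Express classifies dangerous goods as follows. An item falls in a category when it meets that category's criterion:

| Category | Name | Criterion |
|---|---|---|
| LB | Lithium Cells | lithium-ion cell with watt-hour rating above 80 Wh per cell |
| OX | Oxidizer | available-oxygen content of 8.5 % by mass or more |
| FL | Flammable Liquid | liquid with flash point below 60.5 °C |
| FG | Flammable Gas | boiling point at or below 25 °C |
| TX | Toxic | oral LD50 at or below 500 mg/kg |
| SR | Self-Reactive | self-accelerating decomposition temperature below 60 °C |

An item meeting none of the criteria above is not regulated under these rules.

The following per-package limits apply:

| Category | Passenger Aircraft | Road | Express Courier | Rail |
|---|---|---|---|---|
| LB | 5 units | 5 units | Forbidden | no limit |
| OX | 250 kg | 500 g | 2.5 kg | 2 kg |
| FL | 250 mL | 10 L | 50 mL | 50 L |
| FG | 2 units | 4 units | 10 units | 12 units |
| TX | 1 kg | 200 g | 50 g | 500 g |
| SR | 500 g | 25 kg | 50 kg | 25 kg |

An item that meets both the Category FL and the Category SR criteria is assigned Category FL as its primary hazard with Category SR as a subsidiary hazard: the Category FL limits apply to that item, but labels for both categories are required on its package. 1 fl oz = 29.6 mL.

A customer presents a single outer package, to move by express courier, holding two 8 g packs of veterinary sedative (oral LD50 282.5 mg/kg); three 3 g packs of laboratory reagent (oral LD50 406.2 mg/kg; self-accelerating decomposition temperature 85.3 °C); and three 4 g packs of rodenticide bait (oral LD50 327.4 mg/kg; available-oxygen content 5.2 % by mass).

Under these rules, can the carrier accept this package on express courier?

Yes

Oral LD50 282.5 mg/kg meets the Category TX criterion (Toxic), so the veterinary sedative is Category TX.
Oral LD50 406.2 mg/kg meets the Category TX criterion (Toxic), so the laboratory reagent is Category TX.
With oral LD50 327.4 mg/kg (≤ 500 mg/kg), the rodenticide bait falls in Category TX.
Category TX net quantity: (two 8 g packs = 16 g) + (three 3 g packs = 9 g) + (three 4 g packs = 12 g) = 37 g.
37 g is within the express courier limit of 50 g for Category TX.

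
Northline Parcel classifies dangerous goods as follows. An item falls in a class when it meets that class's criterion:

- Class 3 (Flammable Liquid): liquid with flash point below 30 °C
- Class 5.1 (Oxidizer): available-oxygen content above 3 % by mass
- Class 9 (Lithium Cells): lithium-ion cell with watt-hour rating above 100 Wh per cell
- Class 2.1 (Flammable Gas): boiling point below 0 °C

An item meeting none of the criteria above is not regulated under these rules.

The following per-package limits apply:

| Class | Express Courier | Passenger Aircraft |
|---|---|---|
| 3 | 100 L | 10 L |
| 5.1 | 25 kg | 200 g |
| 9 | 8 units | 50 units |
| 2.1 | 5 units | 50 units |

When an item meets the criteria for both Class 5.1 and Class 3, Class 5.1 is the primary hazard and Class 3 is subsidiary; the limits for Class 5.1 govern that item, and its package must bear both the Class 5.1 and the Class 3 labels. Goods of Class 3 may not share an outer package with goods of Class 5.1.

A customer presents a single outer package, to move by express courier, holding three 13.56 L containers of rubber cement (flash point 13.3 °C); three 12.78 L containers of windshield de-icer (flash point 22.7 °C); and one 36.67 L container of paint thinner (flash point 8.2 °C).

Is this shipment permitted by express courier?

With flash point 13.3 °C (< 30 °C), the rubber cement falls in Class 3.
With flash point 22.7 °C (< 30 °C), the windshield de-icer falls in Class 3.
Flash point 8.2 °C meets the Class 3 criterion (Flammable Liquid), so the paint thinner is Class 3.
Class 3 net quantity: (three 13.56 L containers = 40.68 L) + (three 12.78 L containers = 38.34 L) + 36.67 L = 115.69 L.
That exceeds the Class 3 express courier limit of 100 L.

No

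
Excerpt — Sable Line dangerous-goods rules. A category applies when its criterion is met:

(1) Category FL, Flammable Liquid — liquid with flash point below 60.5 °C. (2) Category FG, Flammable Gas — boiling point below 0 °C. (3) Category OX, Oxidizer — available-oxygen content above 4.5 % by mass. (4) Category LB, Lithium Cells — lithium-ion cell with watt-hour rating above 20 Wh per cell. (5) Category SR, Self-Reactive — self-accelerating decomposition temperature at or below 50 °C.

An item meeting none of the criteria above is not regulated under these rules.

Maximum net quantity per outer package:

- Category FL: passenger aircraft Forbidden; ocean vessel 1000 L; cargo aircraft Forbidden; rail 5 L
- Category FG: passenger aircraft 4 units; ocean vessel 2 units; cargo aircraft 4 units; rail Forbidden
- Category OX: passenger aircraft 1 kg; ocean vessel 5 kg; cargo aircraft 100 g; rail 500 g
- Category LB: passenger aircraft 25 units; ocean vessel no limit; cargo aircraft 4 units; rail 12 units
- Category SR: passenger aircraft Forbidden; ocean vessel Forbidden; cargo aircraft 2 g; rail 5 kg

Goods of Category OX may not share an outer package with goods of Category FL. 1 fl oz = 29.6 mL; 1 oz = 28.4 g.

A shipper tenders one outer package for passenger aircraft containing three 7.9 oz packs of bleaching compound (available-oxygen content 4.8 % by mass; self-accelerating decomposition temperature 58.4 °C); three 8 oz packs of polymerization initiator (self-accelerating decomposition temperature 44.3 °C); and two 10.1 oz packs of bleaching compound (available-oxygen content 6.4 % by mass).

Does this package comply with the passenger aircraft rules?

Bleaching compound: available-oxygen content 4.8 % by mass > 4.5 % by mass → Category OX (Oxidizer).
Polymerization initiator: self-accelerating decomposition temperature 44.3 °C ≤ 50 °C → Category SR (Self-Reactive).
Bleaching compound: available-oxygen content 6.4 % by mass > 4.5 % by mass → Category OX (Oxidizer).
Category SR quantity: three 8 oz packs = 681.6 g.
By passenger aircraft, Category SR is Forbidden regardless of quantity.
Category OX net quantity: (three 7.9 oz packs = 673.08 g) + (two 10.1 oz packs = 573.68 g) = 1246.76 g.
1246.76 g exceeds the passenger aircraft limit of 1 kg for Category OX.
The segregation rule (Category OX with Category FL) does not apply to Category SR with Category OX.

No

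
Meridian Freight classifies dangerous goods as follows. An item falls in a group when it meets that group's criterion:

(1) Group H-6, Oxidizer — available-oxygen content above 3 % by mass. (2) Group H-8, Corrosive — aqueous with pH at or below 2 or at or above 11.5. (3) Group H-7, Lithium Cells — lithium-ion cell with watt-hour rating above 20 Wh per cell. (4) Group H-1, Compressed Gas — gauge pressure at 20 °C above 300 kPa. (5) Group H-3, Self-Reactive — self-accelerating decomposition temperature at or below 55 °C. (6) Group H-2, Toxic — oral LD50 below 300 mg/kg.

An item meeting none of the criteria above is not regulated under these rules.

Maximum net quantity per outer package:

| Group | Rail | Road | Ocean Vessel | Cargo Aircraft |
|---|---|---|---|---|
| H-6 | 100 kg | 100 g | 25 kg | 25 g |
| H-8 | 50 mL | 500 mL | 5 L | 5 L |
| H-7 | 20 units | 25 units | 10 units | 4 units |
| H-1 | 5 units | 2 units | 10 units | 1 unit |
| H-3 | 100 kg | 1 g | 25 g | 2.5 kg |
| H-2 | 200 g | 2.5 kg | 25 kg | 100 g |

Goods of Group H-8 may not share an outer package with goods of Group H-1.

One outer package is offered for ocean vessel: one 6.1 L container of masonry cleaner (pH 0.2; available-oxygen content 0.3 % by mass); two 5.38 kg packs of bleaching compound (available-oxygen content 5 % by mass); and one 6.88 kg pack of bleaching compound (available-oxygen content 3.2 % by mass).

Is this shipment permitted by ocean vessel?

Masonry cleaner: pH 0.2 ≤ 2 → Group H-8 (Corrosive).
Bleaching compound: available-oxygen content 5 % by mass > 3 % by mass → Group H-6 (Oxidizer).
With available-oxygen content 3.2 % by mass (> 3 % by mass), the bleaching compound falls in Group H-6.
Total Group H-6: (two 5.38 kg packs = 10.76 kg) + 6.88 kg = 17.64 kg.
17.64 kg ≤ 25 kg (ocean vessel limit, Group H-6) — within limit.
Group H-8 quantity: 6.1 L.
6.1 L exceeds the ocean vessel limit of 5 L for Group H-8.
The segregation rule (Group H-8 with Group H-1) does not apply to Group H-6 with Group H-8.

No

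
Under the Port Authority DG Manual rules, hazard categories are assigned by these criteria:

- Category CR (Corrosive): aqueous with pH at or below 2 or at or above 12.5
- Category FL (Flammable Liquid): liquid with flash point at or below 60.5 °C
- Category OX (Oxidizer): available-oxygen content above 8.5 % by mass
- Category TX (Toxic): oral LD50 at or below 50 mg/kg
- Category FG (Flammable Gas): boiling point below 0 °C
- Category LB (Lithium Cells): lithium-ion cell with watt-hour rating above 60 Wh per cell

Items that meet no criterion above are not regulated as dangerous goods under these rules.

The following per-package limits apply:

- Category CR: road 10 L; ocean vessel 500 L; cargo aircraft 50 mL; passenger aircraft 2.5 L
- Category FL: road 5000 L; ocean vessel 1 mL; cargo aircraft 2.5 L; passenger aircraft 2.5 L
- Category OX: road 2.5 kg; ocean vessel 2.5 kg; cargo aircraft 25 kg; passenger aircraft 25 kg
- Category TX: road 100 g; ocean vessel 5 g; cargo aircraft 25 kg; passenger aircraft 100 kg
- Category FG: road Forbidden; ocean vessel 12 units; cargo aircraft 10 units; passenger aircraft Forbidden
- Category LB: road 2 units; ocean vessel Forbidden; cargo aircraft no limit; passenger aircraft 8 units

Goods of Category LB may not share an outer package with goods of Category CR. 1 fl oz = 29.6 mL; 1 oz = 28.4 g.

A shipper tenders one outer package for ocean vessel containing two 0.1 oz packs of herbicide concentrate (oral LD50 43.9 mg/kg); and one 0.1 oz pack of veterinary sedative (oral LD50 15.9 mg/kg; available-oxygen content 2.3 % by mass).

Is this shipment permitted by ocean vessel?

No

Herbicide concentrate: oral LD50 43.9 mg/kg ≤ 50 mg/kg → Category TX (Toxic).
Veterinary sedative: oral LD50 15.9 mg/kg ≤ 50 mg/kg → Category TX (Toxic).
Category TX net quantity: (two 0.1 oz packs = 5.68 g) + (one 0.1 oz pack = 2.84 g) = 8.52 g.
That exceeds the Category TX ocean vessel limit of 5 g.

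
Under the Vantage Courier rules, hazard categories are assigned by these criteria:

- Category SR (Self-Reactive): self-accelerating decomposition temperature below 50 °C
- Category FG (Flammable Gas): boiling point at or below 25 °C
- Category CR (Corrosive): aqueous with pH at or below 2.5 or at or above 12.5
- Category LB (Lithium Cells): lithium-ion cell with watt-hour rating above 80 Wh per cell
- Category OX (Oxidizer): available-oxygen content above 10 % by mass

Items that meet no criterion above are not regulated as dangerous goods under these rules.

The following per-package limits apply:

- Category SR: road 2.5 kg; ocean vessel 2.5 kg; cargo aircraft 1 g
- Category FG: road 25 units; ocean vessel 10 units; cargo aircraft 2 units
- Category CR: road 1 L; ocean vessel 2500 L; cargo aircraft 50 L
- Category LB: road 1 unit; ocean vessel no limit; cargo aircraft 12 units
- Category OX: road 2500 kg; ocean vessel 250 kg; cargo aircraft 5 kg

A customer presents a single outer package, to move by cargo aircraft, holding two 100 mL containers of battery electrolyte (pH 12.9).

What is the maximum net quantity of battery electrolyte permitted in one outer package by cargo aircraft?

The battery electrolyte has pH 12.9, which is ≥ 12.5, so it is Category CR (Corrosive).
The cargo aircraft limit for Category CR is 50 L.

50 L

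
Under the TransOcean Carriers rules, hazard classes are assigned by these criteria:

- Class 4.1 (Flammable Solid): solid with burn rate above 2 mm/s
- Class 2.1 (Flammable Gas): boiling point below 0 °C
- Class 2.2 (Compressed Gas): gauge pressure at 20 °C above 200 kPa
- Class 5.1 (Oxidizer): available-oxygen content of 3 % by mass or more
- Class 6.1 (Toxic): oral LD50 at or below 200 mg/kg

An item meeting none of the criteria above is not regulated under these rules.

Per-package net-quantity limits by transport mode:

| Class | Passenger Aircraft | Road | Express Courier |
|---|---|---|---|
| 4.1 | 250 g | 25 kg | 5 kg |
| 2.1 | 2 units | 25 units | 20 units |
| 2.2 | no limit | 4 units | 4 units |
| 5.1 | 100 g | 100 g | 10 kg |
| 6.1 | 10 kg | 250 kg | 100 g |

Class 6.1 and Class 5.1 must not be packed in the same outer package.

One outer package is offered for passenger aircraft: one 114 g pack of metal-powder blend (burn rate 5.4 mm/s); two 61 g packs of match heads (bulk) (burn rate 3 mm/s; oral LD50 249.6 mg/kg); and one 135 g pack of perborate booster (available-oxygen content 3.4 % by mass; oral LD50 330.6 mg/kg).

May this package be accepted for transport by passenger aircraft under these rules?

No

Burn rate 5.4 mm/s meets the Class 4.1 criterion (Flammable Solid), so the metal-powder blend is Class 4.1.
The match heads (bulk) have burn rate 3 mm/s, which is > 2 mm/s, so they are Class 4.1 (Flammable Solid).
With available-oxygen content 3.4 % by mass (≥ 3 % by mass), the perborate booster falls in Class 5.1.
Class 5.1 quantity: 135 g.
135 g > 100 g (passenger aircraft limit, Class 5.1) — over the limit.
Class 4.1 net quantity: 114 g + (two 61 g packs = 122 g) = 236 g.
That is within the Class 4.1 passenger aircraft limit of 250 g.
The segregation rule (Class 6.1 with Class 5.1) does not apply to Class 5.1 with Class 4.1.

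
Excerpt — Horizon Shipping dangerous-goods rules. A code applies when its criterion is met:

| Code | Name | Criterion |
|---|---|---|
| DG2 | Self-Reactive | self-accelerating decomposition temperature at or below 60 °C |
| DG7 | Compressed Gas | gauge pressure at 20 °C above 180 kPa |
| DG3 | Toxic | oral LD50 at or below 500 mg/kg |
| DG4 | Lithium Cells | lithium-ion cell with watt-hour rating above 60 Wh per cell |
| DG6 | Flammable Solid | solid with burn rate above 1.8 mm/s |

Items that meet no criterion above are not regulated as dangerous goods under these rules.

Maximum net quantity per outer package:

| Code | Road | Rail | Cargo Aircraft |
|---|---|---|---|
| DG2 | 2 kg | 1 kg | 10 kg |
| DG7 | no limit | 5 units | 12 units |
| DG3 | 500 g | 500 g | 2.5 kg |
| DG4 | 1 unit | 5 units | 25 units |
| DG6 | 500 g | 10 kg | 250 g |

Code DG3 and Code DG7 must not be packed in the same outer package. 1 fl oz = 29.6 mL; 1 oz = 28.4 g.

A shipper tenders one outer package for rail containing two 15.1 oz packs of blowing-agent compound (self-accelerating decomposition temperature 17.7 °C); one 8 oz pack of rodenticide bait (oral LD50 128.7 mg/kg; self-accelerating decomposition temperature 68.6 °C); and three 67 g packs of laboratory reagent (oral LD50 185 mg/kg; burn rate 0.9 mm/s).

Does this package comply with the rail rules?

Yes

Self-accelerating decomposition temperature 17.7 °C meets the Code DG2 criterion (Self-Reactive), so the blowing-agent compound is Code DG2.
With oral LD50 128.7 mg/kg (≤ 500 mg/kg), the rodenticide bait falls in Code DG3.
The laboratory reagent has oral LD50 185 mg/kg, which is ≤ 500 mg/kg, so it is Code DG3 (Toxic).
Total Code DG3: (one 8 oz pack = 227.2 g) + (three 67 g packs = 201 g) = 428.2 g.
428.2 g is within the rail limit of 500 g for Code DG3.
Code DG2 quantity: two 15.1 oz packs = 857.68 g.
857.68 g is within the rail limit of 1 kg for Code DG2.
The segregation rule (Code DG3 with Code DG7) does not apply to Code DG3 with Code DG2.
Every hazard code is within its rail limit and no segregation rule is violated.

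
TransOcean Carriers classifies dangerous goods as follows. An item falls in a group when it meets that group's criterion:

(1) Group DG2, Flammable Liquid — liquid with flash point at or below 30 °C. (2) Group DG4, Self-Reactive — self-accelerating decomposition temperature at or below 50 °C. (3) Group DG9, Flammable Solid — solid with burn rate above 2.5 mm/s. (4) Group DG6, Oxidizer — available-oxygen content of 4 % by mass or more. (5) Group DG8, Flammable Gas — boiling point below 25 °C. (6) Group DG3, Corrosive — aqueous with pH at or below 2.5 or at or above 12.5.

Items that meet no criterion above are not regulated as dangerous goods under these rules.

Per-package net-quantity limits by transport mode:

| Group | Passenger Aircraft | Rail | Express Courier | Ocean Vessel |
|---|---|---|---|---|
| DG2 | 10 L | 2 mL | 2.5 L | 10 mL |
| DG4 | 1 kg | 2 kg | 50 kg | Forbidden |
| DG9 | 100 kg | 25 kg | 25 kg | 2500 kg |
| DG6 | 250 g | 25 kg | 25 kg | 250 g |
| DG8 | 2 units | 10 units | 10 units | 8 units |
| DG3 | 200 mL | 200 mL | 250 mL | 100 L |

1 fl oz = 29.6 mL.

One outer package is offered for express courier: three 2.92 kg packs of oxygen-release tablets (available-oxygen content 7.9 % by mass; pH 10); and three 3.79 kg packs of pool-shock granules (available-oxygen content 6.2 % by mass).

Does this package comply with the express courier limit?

With available-oxygen content 7.9 % by mass (≥ 4 % by mass), the oxygen-release tablets fall in Group DG6.
With available-oxygen content 6.2 % by mass (≥ 4 % by mass), the pool-shock granules fall in Group DG6.
Group DG6 net quantity: (three 2.92 kg packs = 8.76 kg) + (three 3.79 kg packs = 11.37 kg) = 20.13 kg.
That is within the Group DG6 express courier limit of 25 kg.

Yes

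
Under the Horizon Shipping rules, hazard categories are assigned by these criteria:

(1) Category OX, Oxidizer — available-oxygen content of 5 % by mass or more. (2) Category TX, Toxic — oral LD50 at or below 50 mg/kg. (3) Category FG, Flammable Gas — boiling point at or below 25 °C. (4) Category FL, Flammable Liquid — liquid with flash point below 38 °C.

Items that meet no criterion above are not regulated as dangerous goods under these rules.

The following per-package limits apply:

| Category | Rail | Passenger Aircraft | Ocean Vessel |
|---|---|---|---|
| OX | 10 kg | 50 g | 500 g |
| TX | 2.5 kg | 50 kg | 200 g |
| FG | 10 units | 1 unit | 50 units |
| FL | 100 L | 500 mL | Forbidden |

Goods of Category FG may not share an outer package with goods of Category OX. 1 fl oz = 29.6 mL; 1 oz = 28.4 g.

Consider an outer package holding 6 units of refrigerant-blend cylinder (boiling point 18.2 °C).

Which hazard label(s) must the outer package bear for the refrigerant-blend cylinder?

Refrigerant-blend cylinder: boiling point 18.2 °C ≤ 25 °C → Category FG (Flammable Gas).
Only the Category FG label is required.

Category FG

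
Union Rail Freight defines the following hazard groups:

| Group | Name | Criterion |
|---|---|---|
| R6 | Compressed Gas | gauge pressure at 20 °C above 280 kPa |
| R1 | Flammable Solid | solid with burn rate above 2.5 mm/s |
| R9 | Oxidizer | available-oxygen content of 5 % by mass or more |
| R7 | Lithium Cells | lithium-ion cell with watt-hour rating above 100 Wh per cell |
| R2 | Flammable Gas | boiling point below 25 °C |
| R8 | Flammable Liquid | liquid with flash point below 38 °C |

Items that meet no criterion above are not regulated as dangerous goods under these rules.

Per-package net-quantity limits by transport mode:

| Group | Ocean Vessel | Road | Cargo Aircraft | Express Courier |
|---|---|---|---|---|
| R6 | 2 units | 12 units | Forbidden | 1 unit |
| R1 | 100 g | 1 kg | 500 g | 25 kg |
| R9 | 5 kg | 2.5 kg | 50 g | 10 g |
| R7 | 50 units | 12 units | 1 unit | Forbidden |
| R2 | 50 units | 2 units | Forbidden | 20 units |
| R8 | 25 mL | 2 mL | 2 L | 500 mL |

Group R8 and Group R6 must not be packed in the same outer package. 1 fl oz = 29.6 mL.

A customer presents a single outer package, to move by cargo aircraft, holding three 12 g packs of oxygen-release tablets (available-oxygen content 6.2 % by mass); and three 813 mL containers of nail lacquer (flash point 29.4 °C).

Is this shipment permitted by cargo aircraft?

No

The oxygen-release tablets have available-oxygen content 6.2 % by mass, which is ≥ 5 % by mass, so they are Group R9 (Oxidizer).
The nail lacquer has flash point 29.4 °C, which is < 38 °C, so it is Group R8 (Flammable Liquid).
Group R9 quantity: three 12 g packs = 36 g.
That is within the Group R9 cargo aircraft limit of 50 g.
Group R8 quantity: three 813 mL containers = 2.439 L.
That exceeds the Group R8 cargo aircraft limit of 2 L.
The segregation rule (Group R8 with Group R6) does not apply to Group R9 with Group R8.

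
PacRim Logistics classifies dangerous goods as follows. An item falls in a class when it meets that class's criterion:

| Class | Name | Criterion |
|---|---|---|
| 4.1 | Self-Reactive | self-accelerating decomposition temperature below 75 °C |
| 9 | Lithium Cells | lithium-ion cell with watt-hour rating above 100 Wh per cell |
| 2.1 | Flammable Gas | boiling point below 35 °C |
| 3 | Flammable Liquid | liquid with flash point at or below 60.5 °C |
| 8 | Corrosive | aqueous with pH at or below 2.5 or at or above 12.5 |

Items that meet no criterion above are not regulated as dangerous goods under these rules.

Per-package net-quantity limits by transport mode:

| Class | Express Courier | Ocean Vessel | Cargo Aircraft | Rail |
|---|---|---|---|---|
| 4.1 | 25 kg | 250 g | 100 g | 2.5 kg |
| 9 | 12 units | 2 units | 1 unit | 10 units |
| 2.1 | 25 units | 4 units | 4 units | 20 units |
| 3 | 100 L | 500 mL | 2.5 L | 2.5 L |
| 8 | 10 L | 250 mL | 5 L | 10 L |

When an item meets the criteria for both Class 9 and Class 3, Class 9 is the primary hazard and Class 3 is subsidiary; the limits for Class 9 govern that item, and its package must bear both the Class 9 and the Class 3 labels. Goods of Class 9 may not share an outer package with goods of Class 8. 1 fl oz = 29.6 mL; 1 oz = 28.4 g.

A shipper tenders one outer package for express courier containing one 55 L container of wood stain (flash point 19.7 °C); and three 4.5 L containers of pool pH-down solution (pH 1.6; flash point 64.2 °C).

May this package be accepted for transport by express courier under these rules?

No

The wood stain has flash point 19.7 °C, which is ≤ 60.5 °C, so it is Class 3 (Flammable Liquid).
With pH 1.6 (≤ 2.5), the pool pH-down solution falls in Class 8.
Class 3 quantity: 55 L.
55 L is within the express courier limit of 100 L for Class 3.
Class 8 quantity: three 4.5 L containers = 13.5 L.
13.5 L > 10 L (express courier limit, Class 8) — over the limit.
The segregation rule (Class 9 with Class 8) does not apply to Class 3 with Class 8.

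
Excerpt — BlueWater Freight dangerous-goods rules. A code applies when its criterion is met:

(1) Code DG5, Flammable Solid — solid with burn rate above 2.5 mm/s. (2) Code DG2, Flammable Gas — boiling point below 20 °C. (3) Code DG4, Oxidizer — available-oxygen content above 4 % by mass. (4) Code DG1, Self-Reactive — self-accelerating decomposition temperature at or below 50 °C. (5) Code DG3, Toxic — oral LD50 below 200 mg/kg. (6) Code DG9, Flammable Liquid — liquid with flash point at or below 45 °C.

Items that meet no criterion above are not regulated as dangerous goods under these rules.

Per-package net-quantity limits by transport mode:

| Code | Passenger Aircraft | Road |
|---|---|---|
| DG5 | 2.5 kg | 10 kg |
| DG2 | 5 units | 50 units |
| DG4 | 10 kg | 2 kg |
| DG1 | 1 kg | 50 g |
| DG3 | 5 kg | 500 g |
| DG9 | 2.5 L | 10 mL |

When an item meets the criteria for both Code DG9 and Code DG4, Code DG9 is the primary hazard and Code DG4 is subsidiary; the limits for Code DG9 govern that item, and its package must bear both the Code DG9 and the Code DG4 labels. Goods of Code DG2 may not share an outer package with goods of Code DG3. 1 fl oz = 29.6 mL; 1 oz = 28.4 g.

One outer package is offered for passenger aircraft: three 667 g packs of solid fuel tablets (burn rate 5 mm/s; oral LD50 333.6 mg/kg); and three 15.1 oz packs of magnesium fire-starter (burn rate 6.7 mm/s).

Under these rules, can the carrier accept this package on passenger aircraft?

With burn rate 5 mm/s (> 2.5 mm/s), the solid fuel tablets fall in Code DG5.
With burn rate 6.7 mm/s (> 2.5 mm/s), the magnesium fire-starter falls in Code DG5.
Total Code DG5: (three 667 g packs = 2.001 kg) + (three 15.1 oz packs = 1286.52 g) = 3287.52 g.
3287.52 g > 2.5 kg (passenger aircraft limit, Code DG5) — over the limit.

No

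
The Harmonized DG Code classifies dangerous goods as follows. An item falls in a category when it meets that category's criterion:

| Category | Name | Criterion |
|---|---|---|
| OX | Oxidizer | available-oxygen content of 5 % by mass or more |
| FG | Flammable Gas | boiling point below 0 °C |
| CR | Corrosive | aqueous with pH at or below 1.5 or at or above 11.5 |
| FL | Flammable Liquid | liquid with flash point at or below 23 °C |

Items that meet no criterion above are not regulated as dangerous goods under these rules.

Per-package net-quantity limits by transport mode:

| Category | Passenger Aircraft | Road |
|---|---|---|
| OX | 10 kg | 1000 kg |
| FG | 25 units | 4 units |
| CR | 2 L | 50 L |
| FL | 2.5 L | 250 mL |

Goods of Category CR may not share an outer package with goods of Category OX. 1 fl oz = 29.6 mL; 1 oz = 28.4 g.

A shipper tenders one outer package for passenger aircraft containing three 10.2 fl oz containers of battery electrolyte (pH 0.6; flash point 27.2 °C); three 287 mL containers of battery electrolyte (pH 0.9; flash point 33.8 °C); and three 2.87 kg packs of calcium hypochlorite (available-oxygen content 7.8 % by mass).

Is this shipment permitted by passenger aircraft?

No

With pH 0.6 (≤ 1.5), the battery electrolyte falls in Category CR.
Battery electrolyte: pH 0.9 ≤ 1.5 → Category CR (Corrosive).
Available-oxygen content 7.8 % by mass meets the Category OX criterion (Oxidizer), so the calcium hypochlorite is Category OX.
Category CR net quantity: (three 10.2 fl oz containers = 905.76 mL) + (three 287 mL containers = 861 mL) = 1766.76 mL.
1766.76 mL ≤ 2 L (passenger aircraft limit, Category CR) — within limit.
Category OX quantity: three 2.87 kg packs = 8.61 kg.
That is within the Category OX passenger aircraft limit of 10 kg.
Category CR and Category OX may not share an outer package.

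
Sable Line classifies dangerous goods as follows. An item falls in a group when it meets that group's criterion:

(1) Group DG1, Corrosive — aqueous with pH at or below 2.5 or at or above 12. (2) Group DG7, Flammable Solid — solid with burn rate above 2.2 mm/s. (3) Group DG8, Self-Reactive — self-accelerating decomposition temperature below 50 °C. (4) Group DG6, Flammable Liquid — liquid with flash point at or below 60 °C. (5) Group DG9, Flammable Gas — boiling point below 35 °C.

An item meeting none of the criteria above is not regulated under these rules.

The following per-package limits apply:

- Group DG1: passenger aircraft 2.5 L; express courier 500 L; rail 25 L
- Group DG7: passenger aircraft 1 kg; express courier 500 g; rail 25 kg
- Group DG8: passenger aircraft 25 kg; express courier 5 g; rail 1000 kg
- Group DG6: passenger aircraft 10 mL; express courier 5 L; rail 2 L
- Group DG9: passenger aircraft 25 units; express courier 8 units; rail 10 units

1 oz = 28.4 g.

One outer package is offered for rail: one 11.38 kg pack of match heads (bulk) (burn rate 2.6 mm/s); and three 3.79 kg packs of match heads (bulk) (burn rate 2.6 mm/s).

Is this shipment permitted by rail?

Yes

With burn rate 2.6 mm/s (> 2.2 mm/s), the match heads (bulk) fall in Group DG7.
The match heads (bulk) have burn rate 2.6 mm/s, which is > 2.2 mm/s, so they are Group DG7 (Flammable Solid).
Group DG7 net quantity: 11.38 kg + (three 3.79 kg packs = 11.37 kg) = 22.75 kg.
22.75 kg is within the rail limit of 25 kg for Group DG7.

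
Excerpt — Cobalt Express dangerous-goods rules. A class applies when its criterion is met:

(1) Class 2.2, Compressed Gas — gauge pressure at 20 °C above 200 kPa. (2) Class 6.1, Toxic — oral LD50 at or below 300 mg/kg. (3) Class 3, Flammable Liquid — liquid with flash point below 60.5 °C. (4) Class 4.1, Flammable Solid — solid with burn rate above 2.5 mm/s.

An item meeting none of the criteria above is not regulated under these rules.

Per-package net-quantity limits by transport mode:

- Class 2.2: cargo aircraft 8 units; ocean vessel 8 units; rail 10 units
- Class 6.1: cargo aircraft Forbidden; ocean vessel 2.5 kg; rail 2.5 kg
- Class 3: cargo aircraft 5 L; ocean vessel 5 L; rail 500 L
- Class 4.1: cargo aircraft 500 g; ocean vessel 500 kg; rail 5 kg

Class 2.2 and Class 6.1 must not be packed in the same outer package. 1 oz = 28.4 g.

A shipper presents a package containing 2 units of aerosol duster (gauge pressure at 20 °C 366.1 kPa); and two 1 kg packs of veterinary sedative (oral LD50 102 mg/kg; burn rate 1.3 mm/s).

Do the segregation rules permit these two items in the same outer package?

No

Gauge pressure at 20 °C 366.1 kPa meets the Class 2.2 criterion (Compressed Gas), so the aerosol duster is Class 2.2.
With oral LD50 102 mg/kg (≤ 300 mg/kg), the veterinary sedative falls in Class 6.1.
Class 2.2 and Class 6.1 may not share an outer package.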